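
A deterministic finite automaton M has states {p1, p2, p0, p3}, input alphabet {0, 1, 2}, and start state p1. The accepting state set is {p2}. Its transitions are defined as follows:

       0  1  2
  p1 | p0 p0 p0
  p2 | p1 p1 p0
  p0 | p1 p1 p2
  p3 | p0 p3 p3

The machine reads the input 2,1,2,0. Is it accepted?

No

p1 → p0 → p1 → p0 → p1
End state p1 is not accepting.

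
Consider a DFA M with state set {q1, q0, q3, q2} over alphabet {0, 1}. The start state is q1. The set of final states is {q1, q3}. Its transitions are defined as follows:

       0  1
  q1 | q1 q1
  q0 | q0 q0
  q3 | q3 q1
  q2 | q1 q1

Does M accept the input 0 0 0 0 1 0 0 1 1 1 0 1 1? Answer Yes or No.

Yes

q1 → q1 → q1 → q1 → q1 → q1 → q1 → q1 → q1 → q1 → q1 → q1 → q1 → q1
End state q1 is accepting.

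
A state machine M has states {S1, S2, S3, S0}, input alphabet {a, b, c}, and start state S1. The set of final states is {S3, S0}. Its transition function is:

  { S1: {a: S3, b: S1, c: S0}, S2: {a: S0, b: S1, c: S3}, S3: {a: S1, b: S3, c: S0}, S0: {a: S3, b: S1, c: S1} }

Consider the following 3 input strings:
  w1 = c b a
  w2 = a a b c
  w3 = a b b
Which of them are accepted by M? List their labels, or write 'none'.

w1: S1 → S0 → S1 → S3  → end S3, accepted
w2: S1 → S3 → S1 → S1 → S0  → end S0, accepted
w3: S1 → S3 → S3 → S3  → end S3, accepted

w1, w2, w3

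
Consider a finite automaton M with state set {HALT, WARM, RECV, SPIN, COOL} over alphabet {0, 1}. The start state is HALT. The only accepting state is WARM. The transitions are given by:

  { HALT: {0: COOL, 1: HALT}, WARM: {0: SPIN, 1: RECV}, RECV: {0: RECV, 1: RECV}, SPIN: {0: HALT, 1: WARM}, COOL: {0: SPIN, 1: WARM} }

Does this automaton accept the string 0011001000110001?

Trace: HALT -0-> COOL -0-> SPIN -1-> WARM -1-> RECV -0-> RECV -0-> RECV -1-> RECV -0-> RECV -0-> RECV -0-> RECV -1-> RECV -1-> RECV -0-> RECV -0-> RECV -0-> RECV -1-> RECV
End state RECV is not accepting.

No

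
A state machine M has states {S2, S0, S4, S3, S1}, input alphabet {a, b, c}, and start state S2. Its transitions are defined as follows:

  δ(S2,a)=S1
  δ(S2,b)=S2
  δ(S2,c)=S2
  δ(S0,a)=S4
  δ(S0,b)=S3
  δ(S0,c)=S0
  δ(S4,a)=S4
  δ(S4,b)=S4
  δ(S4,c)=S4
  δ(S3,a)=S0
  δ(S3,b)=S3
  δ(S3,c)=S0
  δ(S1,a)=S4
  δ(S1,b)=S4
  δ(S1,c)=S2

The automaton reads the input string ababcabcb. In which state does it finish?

start at S2
read 'a': S2 → S1
read 'b': S1 → S4
read 'a': S4 → S4
read 'b': S4 → S4
read 'c': S4 → S4
read 'a': S4 → S4
read 'b': S4 → S4
read 'c': S4 → S4
read 'b': S4 → S4

S4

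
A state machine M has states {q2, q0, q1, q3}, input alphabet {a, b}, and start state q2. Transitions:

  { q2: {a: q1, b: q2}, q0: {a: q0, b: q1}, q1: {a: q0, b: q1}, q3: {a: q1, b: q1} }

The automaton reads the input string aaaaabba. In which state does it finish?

q0

start at q2
read 'a': q2 → q1
read 'a': q1 → q0
read 'a': q0 → q0
read 'a': q0 → q0
read 'a': q0 → q0
read 'b': q0 → q1
read 'b': q1 → q1
read 'a': q1 → q0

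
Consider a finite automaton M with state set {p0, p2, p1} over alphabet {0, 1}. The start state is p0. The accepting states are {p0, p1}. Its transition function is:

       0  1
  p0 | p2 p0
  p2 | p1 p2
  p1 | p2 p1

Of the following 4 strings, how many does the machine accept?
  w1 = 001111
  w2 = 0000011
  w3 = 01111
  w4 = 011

w1: p0 → p2 → p1 → p1 → p1 → p1 → p1  → end p1, accepted
w2: p0 → p2 → p1 → p2 → p1 → p2 → p2 → p2  → end p2, rejected
w3: p0 → p2 → p2 → p2 → p2 → p2  → end p2, rejected
w4: p0 → p2 → p2 → p2  → end p2, rejected

1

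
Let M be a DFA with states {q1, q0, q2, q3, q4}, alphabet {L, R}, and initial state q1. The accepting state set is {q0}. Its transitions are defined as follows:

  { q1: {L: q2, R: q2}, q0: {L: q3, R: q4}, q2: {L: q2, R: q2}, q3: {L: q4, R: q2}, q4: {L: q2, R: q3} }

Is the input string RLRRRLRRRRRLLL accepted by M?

start at q1
read 'R': q1 → q2
read 'L': q2 → q2
read 'R': q2 → q2
read 'R': q2 → q2
read 'R': q2 → q2
read 'L': q2 → q2
read 'R': q2 → q2
read 'R': q2 → q2
read 'R': q2 → q2
read 'R': q2 → q2
read 'R': q2 → q2
read 'L': q2 → q2
read 'L': q2 → q2
read 'L': q2 → q2
End state q2 is not accepting.

No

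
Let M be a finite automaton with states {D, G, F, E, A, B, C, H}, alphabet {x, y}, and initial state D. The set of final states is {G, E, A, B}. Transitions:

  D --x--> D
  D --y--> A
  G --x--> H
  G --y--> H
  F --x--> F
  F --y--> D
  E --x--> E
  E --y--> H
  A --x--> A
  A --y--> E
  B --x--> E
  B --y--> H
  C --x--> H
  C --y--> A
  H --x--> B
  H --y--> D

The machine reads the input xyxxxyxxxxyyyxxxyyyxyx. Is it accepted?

Trace: D -x-> D -y-> A -x-> A -x-> A -x-> A -y-> E -x-> E -x-> E -x-> E -x-> E -y-> H -y-> D -y-> A -x-> A -x-> A -x-> A -y-> E -y-> H -y-> D -x-> D -y-> A -x-> A
End state A is accepting.

Yes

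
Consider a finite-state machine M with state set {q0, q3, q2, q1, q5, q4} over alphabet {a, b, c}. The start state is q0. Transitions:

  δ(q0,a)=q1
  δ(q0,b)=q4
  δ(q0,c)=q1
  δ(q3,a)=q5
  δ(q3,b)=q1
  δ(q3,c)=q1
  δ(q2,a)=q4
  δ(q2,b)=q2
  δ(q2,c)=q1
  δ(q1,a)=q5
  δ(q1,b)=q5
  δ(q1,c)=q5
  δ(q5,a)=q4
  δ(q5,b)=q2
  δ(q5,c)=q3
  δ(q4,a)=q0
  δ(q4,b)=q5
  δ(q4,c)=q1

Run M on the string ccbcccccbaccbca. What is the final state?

q5

Trace: q0 -c-> q1 -c-> q5 -b-> q2 -c-> q1 -c-> q5 -c-> q3 -c-> q1 -c-> q5 -b-> q2 -a-> q4 -c-> q1 -c-> q5 -b-> q2 -c-> q1 -a-> q5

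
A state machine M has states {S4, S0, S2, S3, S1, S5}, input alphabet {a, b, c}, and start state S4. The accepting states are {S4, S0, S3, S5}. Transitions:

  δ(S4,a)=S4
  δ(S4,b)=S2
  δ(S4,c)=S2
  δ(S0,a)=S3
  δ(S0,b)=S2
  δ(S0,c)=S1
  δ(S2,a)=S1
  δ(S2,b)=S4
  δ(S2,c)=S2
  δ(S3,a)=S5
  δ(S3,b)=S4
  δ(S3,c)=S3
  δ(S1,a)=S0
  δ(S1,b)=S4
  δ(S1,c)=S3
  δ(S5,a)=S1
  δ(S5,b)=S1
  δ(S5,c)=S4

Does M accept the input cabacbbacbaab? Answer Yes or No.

S4 → S2 → S1 → S4 → S4 → S2 → S4 → S2 → S1 → S3 → S4 → S4 → S4 → S2
End state S2 is not accepting.

No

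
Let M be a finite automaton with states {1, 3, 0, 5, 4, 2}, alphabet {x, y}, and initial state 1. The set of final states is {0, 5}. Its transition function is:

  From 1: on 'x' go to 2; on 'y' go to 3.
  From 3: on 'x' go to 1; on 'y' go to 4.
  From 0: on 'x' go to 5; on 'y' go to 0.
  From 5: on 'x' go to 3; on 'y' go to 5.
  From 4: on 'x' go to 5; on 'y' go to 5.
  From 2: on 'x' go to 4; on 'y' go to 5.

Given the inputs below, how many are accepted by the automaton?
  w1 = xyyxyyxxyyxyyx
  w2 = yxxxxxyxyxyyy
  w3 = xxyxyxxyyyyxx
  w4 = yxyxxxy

2

w1: 1 → 2 → 5 → 5 → 3 → 4 → 5 → 3 → 1 → 3 → 4 → 5 → 5 → 5 → 3  → end 3, rejected
w2: 1 → 3 → 1 → 2 → 4 → 5 → 3 → 4 → 5 → 5 → 3 → 4 → 5 → 5  → end 5, accepted
w3: 1 → 2 → 4 → 5 → 3 → 4 → 5 → 3 → 4 → 5 → 5 → 5 → 3 → 1  → end 1, rejected
w4: 1 → 3 → 1 → 3 → 1 → 2 → 4 → 5  → end 5, accepted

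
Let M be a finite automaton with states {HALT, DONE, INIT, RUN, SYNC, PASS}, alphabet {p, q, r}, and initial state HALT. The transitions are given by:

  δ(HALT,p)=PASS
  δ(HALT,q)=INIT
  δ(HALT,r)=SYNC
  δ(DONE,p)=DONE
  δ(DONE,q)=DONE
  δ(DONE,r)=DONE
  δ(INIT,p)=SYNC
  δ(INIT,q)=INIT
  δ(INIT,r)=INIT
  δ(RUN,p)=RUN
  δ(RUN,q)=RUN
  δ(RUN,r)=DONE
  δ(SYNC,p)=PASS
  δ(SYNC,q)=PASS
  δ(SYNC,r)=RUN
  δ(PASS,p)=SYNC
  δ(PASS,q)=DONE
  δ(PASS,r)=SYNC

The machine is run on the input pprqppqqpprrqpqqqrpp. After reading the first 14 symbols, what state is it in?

DONE

start at HALT
read 'p': HALT → PASS
read 'p': PASS → SYNC
read 'r': SYNC → RUN
read 'q': RUN → RUN
read 'p': RUN → RUN
read 'p': RUN → RUN
read 'q': RUN → RUN
read 'q': RUN → RUN
read 'p': RUN → RUN
read 'p': RUN → RUN
read 'r': RUN → DONE
read 'r': DONE → DONE
read 'q': DONE → DONE
read 'p': DONE → DONE
After 14 symbols: DONE.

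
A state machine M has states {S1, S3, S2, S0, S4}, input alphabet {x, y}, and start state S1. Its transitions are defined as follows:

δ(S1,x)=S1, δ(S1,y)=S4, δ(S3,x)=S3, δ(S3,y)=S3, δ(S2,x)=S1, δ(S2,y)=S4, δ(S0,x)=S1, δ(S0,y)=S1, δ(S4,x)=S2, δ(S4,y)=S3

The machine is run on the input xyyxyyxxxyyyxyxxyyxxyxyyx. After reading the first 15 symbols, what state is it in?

S3

start at S1
read 'x': S1 → S1
read 'y': S1 → S4
read 'y': S4 → S3
read 'x': S3 → S3
read 'y': S3 → S3
read 'y': S3 → S3
read 'x': S3 → S3
read 'x': S3 → S3
read 'x': S3 → S3
read 'y': S3 → S3
read 'y': S3 → S3
read 'y': S3 → S3
read 'x': S3 → S3
read 'y': S3 → S3
read 'x': S3 → S3
After 15 symbols: S3.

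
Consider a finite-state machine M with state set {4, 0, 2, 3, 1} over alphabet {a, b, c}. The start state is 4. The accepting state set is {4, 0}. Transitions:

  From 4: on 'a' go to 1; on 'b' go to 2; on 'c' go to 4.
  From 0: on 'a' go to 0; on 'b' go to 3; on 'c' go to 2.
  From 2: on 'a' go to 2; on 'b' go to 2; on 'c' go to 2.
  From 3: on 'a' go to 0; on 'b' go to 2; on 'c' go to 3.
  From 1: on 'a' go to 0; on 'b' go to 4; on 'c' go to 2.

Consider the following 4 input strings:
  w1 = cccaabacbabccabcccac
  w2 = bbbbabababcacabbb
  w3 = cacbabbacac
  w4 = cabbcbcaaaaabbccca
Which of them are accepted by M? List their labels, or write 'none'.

none

w1: 4 → 4 → 4 → 4 → 1 → 0 → 3 → 0 → 2 → 2 → 2 → 2 → 2 → 2 → 2 → 2 → 2 → 2 → 2 → 2 → 2  → end 2, rejected
w2: 4 → 2 → 2 → 2 → 2 → 2 → 2 → 2 → 2 → 2 → 2 → 2 → 2 → 2 → 2 → 2 → 2 → 2  → end 2, rejected
w3: 4 → 4 → 1 → 2 → 2 → 2 → 2 → 2 → 2 → 2 → 2 → 2  → end 2, rejected
w4: 4 → 4 → 1 → 4 → 2 → 2 → 2 → 2 → 2 → 2 → 2 → 2 → 2 → 2 → 2 → 2 → 2 → 2 → 2  → end 2, rejected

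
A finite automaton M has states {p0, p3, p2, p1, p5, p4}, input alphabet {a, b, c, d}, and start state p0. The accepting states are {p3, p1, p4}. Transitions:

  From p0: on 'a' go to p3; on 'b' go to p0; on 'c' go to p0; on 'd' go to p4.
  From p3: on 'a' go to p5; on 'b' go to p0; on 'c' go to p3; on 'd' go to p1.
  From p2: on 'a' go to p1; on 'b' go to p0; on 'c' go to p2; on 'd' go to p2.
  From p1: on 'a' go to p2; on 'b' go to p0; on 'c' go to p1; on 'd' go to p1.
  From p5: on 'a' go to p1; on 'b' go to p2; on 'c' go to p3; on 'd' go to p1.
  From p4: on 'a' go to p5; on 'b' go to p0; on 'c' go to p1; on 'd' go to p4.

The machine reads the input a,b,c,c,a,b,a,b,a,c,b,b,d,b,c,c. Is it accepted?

No

p0 → p3 → p0 → p0 → p0 → p3 → p0 → p3 → p0 → p3 → p3 → p0 → p0 → p4 → p0 → p0 → p0
End state p0 is not accepting.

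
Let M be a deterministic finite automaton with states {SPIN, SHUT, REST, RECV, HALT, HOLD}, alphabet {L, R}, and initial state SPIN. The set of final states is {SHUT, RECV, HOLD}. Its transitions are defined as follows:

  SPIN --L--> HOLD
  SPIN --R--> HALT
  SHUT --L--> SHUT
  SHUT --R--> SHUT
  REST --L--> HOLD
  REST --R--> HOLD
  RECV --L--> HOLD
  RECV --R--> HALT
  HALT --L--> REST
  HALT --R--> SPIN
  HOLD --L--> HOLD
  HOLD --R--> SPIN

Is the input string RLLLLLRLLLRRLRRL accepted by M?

Yes

Trace: SPIN -R-> HALT -L-> REST -L-> HOLD -L-> HOLD -L-> HOLD -L-> HOLD -R-> SPIN -L-> HOLD -L-> HOLD -L-> HOLD -R-> SPIN -R-> HALT -L-> REST -R-> HOLD -R-> SPIN -L-> HOLD
End state HOLD is accepting.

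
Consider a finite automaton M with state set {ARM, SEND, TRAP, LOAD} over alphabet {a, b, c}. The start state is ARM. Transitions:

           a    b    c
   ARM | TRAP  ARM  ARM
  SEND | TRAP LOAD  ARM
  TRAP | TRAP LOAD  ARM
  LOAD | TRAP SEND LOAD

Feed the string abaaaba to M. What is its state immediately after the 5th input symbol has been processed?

start at ARM
read 'a': ARM → TRAP
read 'b': TRAP → LOAD
read 'a': LOAD → TRAP
read 'a': TRAP → TRAP
read 'a': TRAP → TRAP
After 5 symbols: TRAP.

TRAP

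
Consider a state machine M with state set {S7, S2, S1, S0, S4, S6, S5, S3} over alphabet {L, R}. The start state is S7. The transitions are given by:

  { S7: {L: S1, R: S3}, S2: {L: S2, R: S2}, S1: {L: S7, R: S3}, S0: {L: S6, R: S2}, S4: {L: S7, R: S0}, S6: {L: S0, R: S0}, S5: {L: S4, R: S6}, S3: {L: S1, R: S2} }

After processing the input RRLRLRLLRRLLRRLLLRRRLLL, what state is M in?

S2

S7 → S3 → S2 → S2 → S2 → S2 → S2 → S2 → S2 → S2 → S2 → S2 → S2 → S2 → S2 → S2 → S2 → S2 → S2 → S2 → S2 → S2 → S2 → S2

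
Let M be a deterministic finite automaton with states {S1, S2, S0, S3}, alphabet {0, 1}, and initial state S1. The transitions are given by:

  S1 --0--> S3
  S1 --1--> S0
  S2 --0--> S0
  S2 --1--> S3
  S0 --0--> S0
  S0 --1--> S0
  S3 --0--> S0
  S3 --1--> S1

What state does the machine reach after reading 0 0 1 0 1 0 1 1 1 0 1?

start at S1
read '0': S1 → S3
read '0': S3 → S0
read '1': S0 → S0
read '0': S0 → S0
read '1': S0 → S0
read '0': S0 → S0
read '1': S0 → S0
read '1': S0 → S0
read '1': S0 → S0
read '0': S0 → S0
read '1': S0 → S0

S0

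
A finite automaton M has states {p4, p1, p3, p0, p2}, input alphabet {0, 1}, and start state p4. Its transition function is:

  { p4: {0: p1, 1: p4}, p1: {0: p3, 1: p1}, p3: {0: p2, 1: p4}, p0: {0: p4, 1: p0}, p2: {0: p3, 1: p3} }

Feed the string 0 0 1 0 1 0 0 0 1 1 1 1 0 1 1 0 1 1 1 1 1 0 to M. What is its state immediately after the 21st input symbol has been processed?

p4

p4 → p1 → p3 → p4 → p1 → p1 → p3 → p2 → p3 → p4 → p4 → p4 → p4 → p1 → p1 → p1 → p3 → p4 → p4 → p4 → p4 → p4
After 21 symbols: p4.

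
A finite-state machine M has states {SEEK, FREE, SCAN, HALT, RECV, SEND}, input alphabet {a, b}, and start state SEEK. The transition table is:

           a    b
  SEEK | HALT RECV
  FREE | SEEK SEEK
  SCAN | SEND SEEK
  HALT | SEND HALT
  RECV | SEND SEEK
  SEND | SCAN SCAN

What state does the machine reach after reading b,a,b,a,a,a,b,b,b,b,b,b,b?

RECV

Trace: SEEK -b-> RECV -a-> SEND -b-> SCAN -a-> SEND -a-> SCAN -a-> SEND -b-> SCAN -b-> SEEK -b-> RECV -b-> SEEK -b-> RECV -b-> SEEK -b-> RECV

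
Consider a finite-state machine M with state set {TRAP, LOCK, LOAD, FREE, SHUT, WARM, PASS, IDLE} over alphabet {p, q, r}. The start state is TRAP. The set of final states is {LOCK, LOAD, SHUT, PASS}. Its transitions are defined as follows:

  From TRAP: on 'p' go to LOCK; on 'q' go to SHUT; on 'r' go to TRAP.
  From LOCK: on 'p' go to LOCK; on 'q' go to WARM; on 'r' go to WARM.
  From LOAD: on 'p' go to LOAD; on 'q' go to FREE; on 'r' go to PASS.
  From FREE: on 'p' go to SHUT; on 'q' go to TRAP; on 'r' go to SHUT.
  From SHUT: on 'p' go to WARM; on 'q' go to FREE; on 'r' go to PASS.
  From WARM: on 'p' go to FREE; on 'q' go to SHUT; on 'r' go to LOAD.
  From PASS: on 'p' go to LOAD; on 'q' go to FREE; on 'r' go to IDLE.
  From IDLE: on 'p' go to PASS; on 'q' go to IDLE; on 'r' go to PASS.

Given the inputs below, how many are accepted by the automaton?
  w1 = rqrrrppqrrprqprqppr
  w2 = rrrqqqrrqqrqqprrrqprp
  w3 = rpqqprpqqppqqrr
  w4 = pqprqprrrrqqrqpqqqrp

w1: TRAP → TRAP → SHUT → PASS → IDLE → PASS → LOAD → LOAD → FREE → SHUT → PASS → LOAD → PASS → FREE → SHUT → PASS → FREE → SHUT → WARM → LOAD  → end LOAD, accepted
w2: TRAP → TRAP → TRAP → TRAP → SHUT → FREE → TRAP → TRAP → TRAP → SHUT → FREE → SHUT → FREE → TRAP → LOCK → WARM → LOAD → PASS → FREE → SHUT → PASS → LOAD  → end LOAD, accepted
w3: TRAP → TRAP → LOCK → WARM → SHUT → WARM → LOAD → LOAD → FREE → TRAP → LOCK → LOCK → WARM → SHUT → PASS → IDLE  → end IDLE, rejected
w4: TRAP → LOCK → WARM → FREE → SHUT → FREE → SHUT → PASS → IDLE → PASS → IDLE → IDLE → IDLE → PASS → FREE → SHUT → FREE → TRAP → SHUT → PASS → LOAD  → end LOAD, accepted

3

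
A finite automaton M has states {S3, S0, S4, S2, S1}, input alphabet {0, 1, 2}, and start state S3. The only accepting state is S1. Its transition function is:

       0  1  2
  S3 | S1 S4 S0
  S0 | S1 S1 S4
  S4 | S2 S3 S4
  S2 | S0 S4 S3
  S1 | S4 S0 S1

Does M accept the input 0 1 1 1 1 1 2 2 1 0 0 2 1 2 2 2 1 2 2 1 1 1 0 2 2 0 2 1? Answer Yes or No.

No

Trace: S3 -0-> S1 -1-> S0 -1-> S1 -1-> S0 -1-> S1 -1-> S0 -2-> S4 -2-> S4 -1-> S3 -0-> S1 -0-> S4 -2-> S4 -1-> S3 -2-> S0 -2-> S4 -2-> S4 -1-> S3 -2-> S0 -2-> S4 -1-> S3 -1-> S4 -1-> S3 -0-> S1 -2-> S1 -2-> S1 -0-> S4 -2-> S4 -1-> S3
End state S3 is not accepting.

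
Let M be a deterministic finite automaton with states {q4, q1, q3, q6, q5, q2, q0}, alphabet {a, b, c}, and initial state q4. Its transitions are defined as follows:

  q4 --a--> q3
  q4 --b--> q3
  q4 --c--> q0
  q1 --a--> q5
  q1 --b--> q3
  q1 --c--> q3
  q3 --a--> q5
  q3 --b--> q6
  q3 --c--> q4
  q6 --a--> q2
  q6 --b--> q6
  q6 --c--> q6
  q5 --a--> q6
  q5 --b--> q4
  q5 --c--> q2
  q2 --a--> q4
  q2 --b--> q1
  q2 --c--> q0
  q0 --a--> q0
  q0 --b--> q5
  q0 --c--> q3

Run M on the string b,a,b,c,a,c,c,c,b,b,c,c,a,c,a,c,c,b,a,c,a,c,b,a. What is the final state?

q2

Trace: q4 -b-> q3 -a-> q5 -b-> q4 -c-> q0 -a-> q0 -c-> q3 -c-> q4 -c-> q0 -b-> q5 -b-> q4 -c-> q0 -c-> q3 -a-> q5 -c-> q2 -a-> q4 -c-> q0 -c-> q3 -b-> q6 -a-> q2 -c-> q0 -a-> q0 -c-> q3 -b-> q6 -a-> q2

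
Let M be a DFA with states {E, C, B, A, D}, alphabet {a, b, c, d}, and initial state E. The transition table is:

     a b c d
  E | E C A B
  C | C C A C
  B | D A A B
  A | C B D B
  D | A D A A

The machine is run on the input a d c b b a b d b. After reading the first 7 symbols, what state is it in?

E → E → B → A → B → A → C → C
After 7 symbols: C.

C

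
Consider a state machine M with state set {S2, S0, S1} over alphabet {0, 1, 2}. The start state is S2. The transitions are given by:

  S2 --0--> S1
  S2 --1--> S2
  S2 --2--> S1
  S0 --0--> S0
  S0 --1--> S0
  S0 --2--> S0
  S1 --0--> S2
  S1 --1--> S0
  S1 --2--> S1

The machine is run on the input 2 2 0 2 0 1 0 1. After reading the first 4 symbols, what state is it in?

Trace: S2 -2-> S1 -2-> S1 -0-> S2 -2-> S1
After 4 symbols: S1.

S1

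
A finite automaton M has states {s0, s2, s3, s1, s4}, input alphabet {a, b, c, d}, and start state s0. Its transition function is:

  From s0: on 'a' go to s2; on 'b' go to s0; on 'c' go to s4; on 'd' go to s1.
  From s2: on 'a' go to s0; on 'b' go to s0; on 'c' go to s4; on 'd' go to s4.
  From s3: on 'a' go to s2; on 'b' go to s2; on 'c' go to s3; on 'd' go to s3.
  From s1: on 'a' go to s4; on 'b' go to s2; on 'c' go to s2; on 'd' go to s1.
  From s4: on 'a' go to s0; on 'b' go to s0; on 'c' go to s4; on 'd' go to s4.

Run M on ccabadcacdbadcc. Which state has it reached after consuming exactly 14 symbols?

s4

s0 → s4 → s4 → s0 → s0 → s2 → s4 → s4 → s0 → s4 → s4 → s0 → s2 → s4 → s4
After 14 symbols: s4.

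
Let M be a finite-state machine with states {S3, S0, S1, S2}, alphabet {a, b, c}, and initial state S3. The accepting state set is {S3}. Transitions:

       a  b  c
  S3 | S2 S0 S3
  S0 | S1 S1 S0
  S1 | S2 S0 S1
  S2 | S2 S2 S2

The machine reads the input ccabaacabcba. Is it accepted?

Trace: S3 -c-> S3 -c-> S3 -a-> S2 -b-> S2 -a-> S2 -a-> S2 -c-> S2 -a-> S2 -b-> S2 -c-> S2 -b-> S2 -a-> S2
End state S2 is not accepting.

No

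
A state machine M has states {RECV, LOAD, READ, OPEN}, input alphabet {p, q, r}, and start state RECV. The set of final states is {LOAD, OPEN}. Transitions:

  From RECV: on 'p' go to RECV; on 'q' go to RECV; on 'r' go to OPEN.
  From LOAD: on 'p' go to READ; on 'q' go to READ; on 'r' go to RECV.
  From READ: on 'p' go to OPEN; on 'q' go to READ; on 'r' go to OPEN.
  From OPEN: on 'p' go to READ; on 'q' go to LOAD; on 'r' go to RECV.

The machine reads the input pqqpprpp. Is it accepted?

start at RECV
read 'p': RECV → RECV
read 'q': RECV → RECV
read 'q': RECV → RECV
read 'p': RECV → RECV
read 'p': RECV → RECV
read 'r': RECV → OPEN
read 'p': OPEN → READ
read 'p': READ → OPEN
End state OPEN is accepting.

Yes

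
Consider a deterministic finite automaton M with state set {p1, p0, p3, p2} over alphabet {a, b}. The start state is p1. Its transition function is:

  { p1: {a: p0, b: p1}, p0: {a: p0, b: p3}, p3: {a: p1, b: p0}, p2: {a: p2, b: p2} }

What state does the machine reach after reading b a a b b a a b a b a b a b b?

p1

start at p1
read 'b': p1 → p1
read 'a': p1 → p0
read 'a': p0 → p0
read 'b': p0 → p3
read 'b': p3 → p0
read 'a': p0 → p0
read 'a': p0 → p0
read 'b': p0 → p3
read 'a': p3 → p1
read 'b': p1 → p1
read 'a': p1 → p0
read 'b': p0 → p3
read 'a': p3 → p1
read 'b': p1 → p1
read 'b': p1 → p1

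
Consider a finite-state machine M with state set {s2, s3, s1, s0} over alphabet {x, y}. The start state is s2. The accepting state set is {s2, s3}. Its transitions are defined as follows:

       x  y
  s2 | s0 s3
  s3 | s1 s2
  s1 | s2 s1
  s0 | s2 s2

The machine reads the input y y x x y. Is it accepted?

Yes

Trace: s2 -y-> s3 -y-> s2 -x-> s0 -x-> s2 -y-> s3
End state s3 is accepting.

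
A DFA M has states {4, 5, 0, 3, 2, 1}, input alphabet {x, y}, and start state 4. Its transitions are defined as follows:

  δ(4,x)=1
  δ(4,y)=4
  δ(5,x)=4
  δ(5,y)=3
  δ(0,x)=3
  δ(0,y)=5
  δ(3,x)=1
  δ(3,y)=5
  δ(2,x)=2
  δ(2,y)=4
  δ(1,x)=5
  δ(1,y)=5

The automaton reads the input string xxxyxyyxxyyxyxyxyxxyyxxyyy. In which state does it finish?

start at 4
read 'x': 4 → 1
read 'x': 1 → 5
read 'x': 5 → 4
read 'y': 4 → 4
read 'x': 4 → 1
read 'y': 1 → 5
read 'y': 5 → 3
read 'x': 3 → 1
read 'x': 1 → 5
read 'y': 5 → 3
read 'y': 3 → 5
read 'x': 5 → 4
read 'y': 4 → 4
read 'x': 4 → 1
read 'y': 1 → 5
read 'x': 5 → 4
read 'y': 4 → 4
read 'x': 4 → 1
read 'x': 1 → 5
read 'y': 5 → 3
read 'y': 3 → 5
read 'x': 5 → 4
read 'x': 4 → 1
read 'y': 1 → 5
read 'y': 5 → 3
read 'y': 3 → 5

5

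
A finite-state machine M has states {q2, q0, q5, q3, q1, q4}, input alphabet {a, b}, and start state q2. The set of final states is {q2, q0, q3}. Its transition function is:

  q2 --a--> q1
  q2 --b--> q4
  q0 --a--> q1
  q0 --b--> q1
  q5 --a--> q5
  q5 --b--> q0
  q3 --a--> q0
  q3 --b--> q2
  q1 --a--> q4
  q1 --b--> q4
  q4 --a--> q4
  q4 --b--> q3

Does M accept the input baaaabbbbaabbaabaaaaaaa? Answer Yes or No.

q2 → q4 → q4 → q4 → q4 → q4 → q3 → q2 → q4 → q3 → q0 → q1 → q4 → q3 → q0 → q1 → q4 → q4 → q4 → q4 → q4 → q4 → q4 → q4
End state q4 is not accepting.

No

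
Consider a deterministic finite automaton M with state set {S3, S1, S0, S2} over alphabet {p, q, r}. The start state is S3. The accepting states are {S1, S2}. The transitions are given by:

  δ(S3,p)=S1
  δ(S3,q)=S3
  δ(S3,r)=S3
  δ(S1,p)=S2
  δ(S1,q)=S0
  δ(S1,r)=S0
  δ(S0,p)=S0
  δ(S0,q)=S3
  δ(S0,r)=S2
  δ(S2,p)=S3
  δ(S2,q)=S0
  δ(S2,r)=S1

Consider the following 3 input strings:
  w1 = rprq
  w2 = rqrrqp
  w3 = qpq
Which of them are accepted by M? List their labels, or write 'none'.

w1:
  start at S3
  read 'r': S3 → S3
  read 'p': S3 → S1
  read 'r': S1 → S0
  read 'q': S0 → S3
  end S3, rejected
w2:
  start at S3
  read 'r': S3 → S3
  read 'q': S3 → S3
  read 'r': S3 → S3
  read 'r': S3 → S3
  read 'q': S3 → S3
  read 'p': S3 → S1
  end S1, accepted
w3:
  start at S3
  read 'q': S3 → S3
  read 'p': S3 → S1
  read 'q': S1 → S0
  end S0, rejected

w2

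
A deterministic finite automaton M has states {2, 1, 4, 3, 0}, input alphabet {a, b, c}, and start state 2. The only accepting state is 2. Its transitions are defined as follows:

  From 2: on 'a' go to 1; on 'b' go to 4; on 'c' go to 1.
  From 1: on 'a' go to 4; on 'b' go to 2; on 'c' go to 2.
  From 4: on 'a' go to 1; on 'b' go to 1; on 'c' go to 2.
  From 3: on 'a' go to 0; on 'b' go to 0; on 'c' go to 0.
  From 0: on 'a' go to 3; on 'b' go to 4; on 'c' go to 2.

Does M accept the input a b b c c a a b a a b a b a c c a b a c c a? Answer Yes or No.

No

Trace: 2 -a-> 1 -b-> 2 -b-> 4 -c-> 2 -c-> 1 -a-> 4 -a-> 1 -b-> 2 -a-> 1 -a-> 4 -b-> 1 -a-> 4 -b-> 1 -a-> 4 -c-> 2 -c-> 1 -a-> 4 -b-> 1 -a-> 4 -c-> 2 -c-> 1 -a-> 4
End state 4 is not accepting.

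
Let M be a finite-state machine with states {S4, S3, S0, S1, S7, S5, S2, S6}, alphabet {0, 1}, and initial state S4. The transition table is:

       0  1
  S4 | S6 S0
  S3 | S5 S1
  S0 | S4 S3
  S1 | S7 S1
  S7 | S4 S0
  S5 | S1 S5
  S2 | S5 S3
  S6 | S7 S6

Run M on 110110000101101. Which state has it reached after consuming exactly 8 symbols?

start at S4
read '1': S4 → S0
read '1': S0 → S3
read '0': S3 → S5
read '1': S5 → S5
read '1': S5 → S5
read '0': S5 → S1
read '0': S1 → S7
read '0': S7 → S4
After 8 symbols: S4.

S4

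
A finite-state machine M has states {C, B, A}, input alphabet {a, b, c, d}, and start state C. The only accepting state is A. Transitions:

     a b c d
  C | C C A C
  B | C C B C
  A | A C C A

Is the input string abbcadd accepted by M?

start at C
read 'a': C → C
read 'b': C → C
read 'b': C → C
read 'c': C → A
read 'a': A → A
read 'd': A → A
read 'd': A → A
End state A is accepting.

Yes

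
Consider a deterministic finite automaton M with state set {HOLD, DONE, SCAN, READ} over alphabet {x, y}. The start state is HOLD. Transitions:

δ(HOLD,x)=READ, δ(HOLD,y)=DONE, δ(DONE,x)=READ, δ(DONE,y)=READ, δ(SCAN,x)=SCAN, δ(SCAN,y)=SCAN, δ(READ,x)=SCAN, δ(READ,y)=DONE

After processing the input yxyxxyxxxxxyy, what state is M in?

Trace: HOLD -y-> DONE -x-> READ -y-> DONE -x-> READ -x-> SCAN -y-> SCAN -x-> SCAN -x-> SCAN -x-> SCAN -x-> SCAN -x-> SCAN -y-> SCAN -y-> SCAN

SCAN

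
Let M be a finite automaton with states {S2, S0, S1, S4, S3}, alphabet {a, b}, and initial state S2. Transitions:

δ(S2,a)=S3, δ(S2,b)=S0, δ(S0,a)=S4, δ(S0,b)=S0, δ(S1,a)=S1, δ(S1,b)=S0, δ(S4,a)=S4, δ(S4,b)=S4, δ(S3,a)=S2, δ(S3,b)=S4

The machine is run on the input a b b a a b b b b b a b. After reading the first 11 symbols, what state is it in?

S2 → S3 → S4 → S4 → S4 → S4 → S4 → S4 → S4 → S4 → S4 → S4
After 11 symbols: S4.

S4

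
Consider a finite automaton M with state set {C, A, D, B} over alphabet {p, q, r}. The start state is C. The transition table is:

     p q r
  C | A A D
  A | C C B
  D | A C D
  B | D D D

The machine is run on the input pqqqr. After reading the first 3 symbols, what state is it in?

A

C → A → C → A
After 3 symbols: A.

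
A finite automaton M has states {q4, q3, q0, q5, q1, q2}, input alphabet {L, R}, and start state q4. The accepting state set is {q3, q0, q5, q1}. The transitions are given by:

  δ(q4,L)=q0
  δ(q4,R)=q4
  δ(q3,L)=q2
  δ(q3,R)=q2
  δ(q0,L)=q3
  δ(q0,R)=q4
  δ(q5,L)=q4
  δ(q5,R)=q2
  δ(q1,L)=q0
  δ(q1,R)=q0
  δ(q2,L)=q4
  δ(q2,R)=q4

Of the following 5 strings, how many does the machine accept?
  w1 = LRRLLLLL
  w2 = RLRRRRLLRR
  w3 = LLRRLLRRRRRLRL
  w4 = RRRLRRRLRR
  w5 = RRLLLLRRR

w1: Trace: q4 -L-> q0 -R-> q4 -R-> q4 -L-> q0 -L-> q3 -L-> q2 -L-> q4 -L-> q0  → end q0, accepted
w2: Trace: q4 -R-> q4 -L-> q0 -R-> q4 -R-> q4 -R-> q4 -R-> q4 -L-> q0 -L-> q3 -R-> q2 -R-> q4  → end q4, rejected
w3: Trace: q4 -L-> q0 -L-> q3 -R-> q2 -R-> q4 -L-> q0 -L-> q3 -R-> q2 -R-> q4 -R-> q4 -R-> q4 -R-> q4 -L-> q0 -R-> q4 -L-> q0  → end q0, accepted
w4: Trace: q4 -R-> q4 -R-> q4 -R-> q4 -L-> q0 -R-> q4 -R-> q4 -R-> q4 -L-> q0 -R-> q4 -R-> q4  → end q4, rejected
w5: Trace: q4 -R-> q4 -R-> q4 -L-> q0 -L-> q3 -L-> q2 -L-> q4 -R-> q4 -R-> q4 -R-> q4  → end q4, rejected

2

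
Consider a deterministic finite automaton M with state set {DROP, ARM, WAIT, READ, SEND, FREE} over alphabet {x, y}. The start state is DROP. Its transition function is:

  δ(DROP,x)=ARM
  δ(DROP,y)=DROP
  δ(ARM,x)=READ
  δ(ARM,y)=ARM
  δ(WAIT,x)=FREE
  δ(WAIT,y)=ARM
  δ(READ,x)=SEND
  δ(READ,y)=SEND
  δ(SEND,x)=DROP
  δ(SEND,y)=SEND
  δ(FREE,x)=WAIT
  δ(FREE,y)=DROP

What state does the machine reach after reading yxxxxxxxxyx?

Trace: DROP -y-> DROP -x-> ARM -x-> READ -x-> SEND -x-> DROP -x-> ARM -x-> READ -x-> SEND -x-> DROP -y-> DROP -x-> ARM

ARM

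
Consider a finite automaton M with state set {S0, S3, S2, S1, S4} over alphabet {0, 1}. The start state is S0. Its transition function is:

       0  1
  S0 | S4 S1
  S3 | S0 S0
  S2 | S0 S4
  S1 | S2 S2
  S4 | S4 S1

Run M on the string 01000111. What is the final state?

S4

start at S0
read '0': S0 → S4
read '1': S4 → S1
read '0': S1 → S2
read '0': S2 → S0
read '0': S0 → S4
read '1': S4 → S1
read '1': S1 → S2
read '1': S2 → S4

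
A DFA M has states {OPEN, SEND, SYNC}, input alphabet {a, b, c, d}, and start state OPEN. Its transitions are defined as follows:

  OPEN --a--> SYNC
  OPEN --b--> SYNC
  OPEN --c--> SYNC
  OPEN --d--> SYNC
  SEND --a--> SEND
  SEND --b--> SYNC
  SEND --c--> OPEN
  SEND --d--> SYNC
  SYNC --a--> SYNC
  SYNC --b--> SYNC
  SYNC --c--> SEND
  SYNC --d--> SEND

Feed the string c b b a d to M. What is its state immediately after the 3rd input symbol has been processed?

start at OPEN
read 'c': OPEN → SYNC
read 'b': SYNC → SYNC
read 'b': SYNC → SYNC
After 3 symbols: SYNC.

SYNC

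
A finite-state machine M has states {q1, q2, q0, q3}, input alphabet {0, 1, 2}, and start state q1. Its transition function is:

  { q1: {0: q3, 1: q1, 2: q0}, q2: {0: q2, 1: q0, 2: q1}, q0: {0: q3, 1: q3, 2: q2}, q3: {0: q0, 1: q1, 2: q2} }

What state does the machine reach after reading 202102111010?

q3

Trace: q1 -2-> q0 -0-> q3 -2-> q2 -1-> q0 -0-> q3 -2-> q2 -1-> q0 -1-> q3 -1-> q1 -0-> q3 -1-> q1 -0-> q3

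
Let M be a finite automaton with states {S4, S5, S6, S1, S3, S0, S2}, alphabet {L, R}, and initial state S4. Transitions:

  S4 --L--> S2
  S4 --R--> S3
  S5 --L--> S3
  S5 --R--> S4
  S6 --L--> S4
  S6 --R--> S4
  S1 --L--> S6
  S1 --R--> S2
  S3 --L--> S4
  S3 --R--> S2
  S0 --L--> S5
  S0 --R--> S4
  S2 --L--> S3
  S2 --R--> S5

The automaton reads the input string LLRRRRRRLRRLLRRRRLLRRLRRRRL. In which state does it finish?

S4

Trace: S4 -L-> S2 -L-> S3 -R-> S2 -R-> S5 -R-> S4 -R-> S3 -R-> S2 -R-> S5 -L-> S3 -R-> S2 -R-> S5 -L-> S3 -L-> S4 -R-> S3 -R-> S2 -R-> S5 -R-> S4 -L-> S2 -L-> S3 -R-> S2 -R-> S5 -L-> S3 -R-> S2 -R-> S5 -R-> S4 -R-> S3 -L-> S4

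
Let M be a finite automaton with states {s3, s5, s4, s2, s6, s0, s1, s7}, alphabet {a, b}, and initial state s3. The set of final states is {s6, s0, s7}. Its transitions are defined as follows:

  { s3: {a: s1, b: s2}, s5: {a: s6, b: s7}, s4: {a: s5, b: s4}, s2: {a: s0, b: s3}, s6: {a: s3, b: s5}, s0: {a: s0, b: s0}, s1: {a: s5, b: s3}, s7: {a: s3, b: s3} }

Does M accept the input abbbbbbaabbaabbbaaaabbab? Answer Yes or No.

Yes

start at s3
read 'a': s3 → s1
read 'b': s1 → s3
read 'b': s3 → s2
read 'b': s2 → s3
read 'b': s3 → s2
read 'b': s2 → s3
read 'b': s3 → s2
read 'a': s2 → s0
read 'a': s0 → s0
read 'b': s0 → s0
read 'b': s0 → s0
read 'a': s0 → s0
read 'a': s0 → s0
read 'b': s0 → s0
read 'b': s0 → s0
read 'b': s0 → s0
read 'a': s0 → s0
read 'a': s0 → s0
read 'a': s0 → s0
read 'a': s0 → s0
read 'b': s0 → s0
read 'b': s0 → s0
read 'a': s0 → s0
read 'b': s0 → s0
End state s0 is accepting.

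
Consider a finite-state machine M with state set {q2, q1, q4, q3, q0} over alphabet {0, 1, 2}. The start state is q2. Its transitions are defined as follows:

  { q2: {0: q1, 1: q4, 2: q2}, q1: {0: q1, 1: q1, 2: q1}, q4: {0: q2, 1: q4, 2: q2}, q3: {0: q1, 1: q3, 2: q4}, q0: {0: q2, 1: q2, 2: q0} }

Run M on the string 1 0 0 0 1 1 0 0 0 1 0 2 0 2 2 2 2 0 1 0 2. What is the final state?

start at q2
read '1': q2 → q4
read '0': q4 → q2
read '0': q2 → q1
read '0': q1 → q1
read '1': q1 → q1
read '1': q1 → q1
read '0': q1 → q1
read '0': q1 → q1
read '0': q1 → q1
read '1': q1 → q1
read '0': q1 → q1
read '2': q1 → q1
read '0': q1 → q1
read '2': q1 → q1
read '2': q1 → q1
read '2': q1 → q1
read '2': q1 → q1
read '0': q1 → q1
read '1': q1 → q1
read '0': q1 → q1
read '2': q1 → q1

q1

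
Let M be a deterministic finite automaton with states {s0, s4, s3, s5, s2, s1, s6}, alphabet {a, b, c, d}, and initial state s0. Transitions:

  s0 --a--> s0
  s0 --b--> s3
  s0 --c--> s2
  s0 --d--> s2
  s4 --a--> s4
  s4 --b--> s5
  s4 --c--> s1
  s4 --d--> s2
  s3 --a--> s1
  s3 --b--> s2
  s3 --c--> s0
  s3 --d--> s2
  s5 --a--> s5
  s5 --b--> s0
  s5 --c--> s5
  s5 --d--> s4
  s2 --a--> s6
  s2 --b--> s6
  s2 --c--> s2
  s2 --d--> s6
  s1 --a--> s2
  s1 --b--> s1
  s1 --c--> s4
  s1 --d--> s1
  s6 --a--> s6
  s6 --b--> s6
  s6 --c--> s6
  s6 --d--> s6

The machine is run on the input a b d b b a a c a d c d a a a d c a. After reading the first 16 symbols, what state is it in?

s6

Trace: s0 -a-> s0 -b-> s3 -d-> s2 -b-> s6 -b-> s6 -a-> s6 -a-> s6 -c-> s6 -a-> s6 -d-> s6 -c-> s6 -d-> s6 -a-> s6 -a-> s6 -a-> s6 -d-> s6
After 16 symbols: s6.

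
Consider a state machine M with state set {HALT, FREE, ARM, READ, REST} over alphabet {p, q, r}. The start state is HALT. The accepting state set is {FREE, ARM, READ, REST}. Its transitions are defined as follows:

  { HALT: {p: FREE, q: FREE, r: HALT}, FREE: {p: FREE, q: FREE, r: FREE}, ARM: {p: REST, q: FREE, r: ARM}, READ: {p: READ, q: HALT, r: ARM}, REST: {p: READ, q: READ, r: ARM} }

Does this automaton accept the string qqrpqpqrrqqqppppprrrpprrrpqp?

Yes

Trace: HALT -q-> FREE -q-> FREE -r-> FREE -p-> FREE -q-> FREE -p-> FREE -q-> FREE -r-> FREE -r-> FREE -q-> FREE -q-> FREE -q-> FREE -p-> FREE -p-> FREE -p-> FREE -p-> FREE -p-> FREE -r-> FREE -r-> FREE -r-> FREE -p-> FREE -p-> FREE -r-> FREE -r-> FREE -r-> FREE -p-> FREE -q-> FREE -p-> FREE
End state FREE is accepting.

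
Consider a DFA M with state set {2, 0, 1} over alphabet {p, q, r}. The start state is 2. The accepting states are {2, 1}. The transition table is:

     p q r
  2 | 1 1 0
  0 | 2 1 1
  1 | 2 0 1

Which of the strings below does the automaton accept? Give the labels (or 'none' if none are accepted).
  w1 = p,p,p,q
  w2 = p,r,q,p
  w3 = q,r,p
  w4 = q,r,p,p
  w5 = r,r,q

w1: Trace: 2 -p-> 1 -p-> 2 -p-> 1 -q-> 0  → end 0, rejected
w2: Trace: 2 -p-> 1 -r-> 1 -q-> 0 -p-> 2  → end 2, accepted
w3: Trace: 2 -q-> 1 -r-> 1 -p-> 2  → end 2, accepted
w4: Trace: 2 -q-> 1 -r-> 1 -p-> 2 -p-> 1  → end 1, accepted
w5: Trace: 2 -r-> 0 -r-> 1 -q-> 0  → end 0, rejected

w2, w3, w4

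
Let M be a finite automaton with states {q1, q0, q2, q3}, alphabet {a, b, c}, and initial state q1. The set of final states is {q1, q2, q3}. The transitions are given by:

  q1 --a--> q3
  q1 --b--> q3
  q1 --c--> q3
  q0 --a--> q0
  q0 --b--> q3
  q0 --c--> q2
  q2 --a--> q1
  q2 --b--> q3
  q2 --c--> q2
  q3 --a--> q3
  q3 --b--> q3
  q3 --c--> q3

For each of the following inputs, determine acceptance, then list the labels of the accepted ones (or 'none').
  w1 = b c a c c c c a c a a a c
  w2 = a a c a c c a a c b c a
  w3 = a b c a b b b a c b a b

w1, w2, w3

w1:
  start at q1
  read 'b': q1 → q3
  read 'c': q3 → q3
  read 'a': q3 → q3
  read 'c': q3 → q3
  read 'c': q3 → q3
  read 'c': q3 → q3
  read 'c': q3 → q3
  read 'a': q3 → q3
  read 'c': q3 → q3
  read 'a': q3 → q3
  read 'a': q3 → q3
  read 'a': q3 → q3
  read 'c': q3 → q3
  end q3, accepted
w2:
  start at q1
  read 'a': q1 → q3
  read 'a': q3 → q3
  read 'c': q3 → q3
  read 'a': q3 → q3
  read 'c': q3 → q3
  read 'c': q3 → q3
  read 'a': q3 → q3
  read 'a': q3 → q3
  read 'c': q3 → q3
  read 'b': q3 → q3
  read 'c': q3 → q3
  read 'a': q3 → q3
  end q3, accepted
w3:
  start at q1
  read 'a': q1 → q3
  read 'b': q3 → q3
  read 'c': q3 → q3
  read 'a': q3 → q3
  read 'b': q3 → q3
  read 'b': q3 → q3
  read 'b': q3 → q3
  read 'a': q3 → q3
  read 'c': q3 → q3
  read 'b': q3 → q3
  read 'a': q3 → q3
  read 'b': q3 → q3
  end q3, accepted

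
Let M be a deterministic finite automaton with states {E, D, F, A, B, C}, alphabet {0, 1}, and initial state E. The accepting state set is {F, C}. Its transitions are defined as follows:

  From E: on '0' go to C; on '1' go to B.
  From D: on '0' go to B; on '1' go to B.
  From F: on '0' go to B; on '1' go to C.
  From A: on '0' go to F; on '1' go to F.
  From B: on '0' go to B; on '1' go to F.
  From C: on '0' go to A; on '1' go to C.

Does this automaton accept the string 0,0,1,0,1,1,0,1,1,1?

Yes

Trace: E -0-> C -0-> A -1-> F -0-> B -1-> F -1-> C -0-> A -1-> F -1-> C -1-> C
End state C is accepting.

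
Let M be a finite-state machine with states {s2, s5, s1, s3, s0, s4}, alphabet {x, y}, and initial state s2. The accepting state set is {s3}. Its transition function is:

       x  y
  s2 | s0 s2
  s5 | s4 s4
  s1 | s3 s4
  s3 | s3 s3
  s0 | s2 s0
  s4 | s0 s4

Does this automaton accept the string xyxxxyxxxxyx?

No

Trace: s2 -x-> s0 -y-> s0 -x-> s2 -x-> s0 -x-> s2 -y-> s2 -x-> s0 -x-> s2 -x-> s0 -x-> s2 -y-> s2 -x-> s0
End state s0 is not accepting.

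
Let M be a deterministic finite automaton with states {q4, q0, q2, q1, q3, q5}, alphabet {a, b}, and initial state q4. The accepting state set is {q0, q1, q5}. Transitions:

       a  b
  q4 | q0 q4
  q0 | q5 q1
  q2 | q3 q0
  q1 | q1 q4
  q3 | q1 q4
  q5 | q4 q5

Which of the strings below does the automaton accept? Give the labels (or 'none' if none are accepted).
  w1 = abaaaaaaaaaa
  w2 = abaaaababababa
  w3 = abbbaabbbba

w1:
  start at q4
  read 'a': q4 → q0
  read 'b': q0 → q1
  read 'a': q1 → q1
  read 'a': q1 → q1
  read 'a': q1 → q1
  read 'a': q1 → q1
  read 'a': q1 → q1
  read 'a': q1 → q1
  read 'a': q1 → q1
  read 'a': q1 → q1
  read 'a': q1 → q1
  read 'a': q1 → q1
  end q1, accepted
w2:
  start at q4
  read 'a': q4 → q0
  read 'b': q0 → q1
  read 'a': q1 → q1
  read 'a': q1 → q1
  read 'a': q1 → q1
  read 'a': q1 → q1
  read 'b': q1 → q4
  read 'a': q4 → q0
  read 'b': q0 → q1
  read 'a': q1 → q1
  read 'b': q1 → q4
  read 'a': q4 → q0
  read 'b': q0 → q1
  read 'a': q1 → q1
  end q1, accepted
w3:
  start at q4
  read 'a': q4 → q0
  read 'b': q0 → q1
  read 'b': q1 → q4
  read 'b': q4 → q4
  read 'a': q4 → q0
  read 'a': q0 → q5
  read 'b': q5 → q5
  read 'b': q5 → q5
  read 'b': q5 → q5
  read 'b': q5 → q5
  read 'a': q5 → q4
  end q4, rejected

w1, w2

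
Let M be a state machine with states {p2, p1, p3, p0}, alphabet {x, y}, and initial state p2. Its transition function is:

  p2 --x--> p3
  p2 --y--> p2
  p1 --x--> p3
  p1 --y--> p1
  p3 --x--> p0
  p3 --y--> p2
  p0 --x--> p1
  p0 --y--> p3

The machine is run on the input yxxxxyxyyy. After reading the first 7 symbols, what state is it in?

Trace: p2 -y-> p2 -x-> p3 -x-> p0 -x-> p1 -x-> p3 -y-> p2 -x-> p3
After 7 symbols: p3.

p3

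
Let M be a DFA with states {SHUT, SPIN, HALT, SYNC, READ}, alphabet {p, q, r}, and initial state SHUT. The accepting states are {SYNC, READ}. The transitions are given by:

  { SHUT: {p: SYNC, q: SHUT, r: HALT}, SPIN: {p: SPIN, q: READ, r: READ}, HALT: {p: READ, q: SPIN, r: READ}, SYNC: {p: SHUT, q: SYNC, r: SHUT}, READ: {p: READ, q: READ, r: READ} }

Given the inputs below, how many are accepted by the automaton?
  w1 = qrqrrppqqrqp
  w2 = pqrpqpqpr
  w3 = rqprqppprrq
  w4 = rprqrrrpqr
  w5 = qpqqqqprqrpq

4

w1: Trace: SHUT -q-> SHUT -r-> HALT -q-> SPIN -r-> READ -r-> READ -p-> READ -p-> READ -q-> READ -q-> READ -r-> READ -q-> READ -p-> READ  → end READ, accepted
w2: Trace: SHUT -p-> SYNC -q-> SYNC -r-> SHUT -p-> SYNC -q-> SYNC -p-> SHUT -q-> SHUT -p-> SYNC -r-> SHUT  → end SHUT, rejected
w3: Trace: SHUT -r-> HALT -q-> SPIN -p-> SPIN -r-> READ -q-> READ -p-> READ -p-> READ -p-> READ -r-> READ -r-> READ -q-> READ  → end READ, accepted
w4: Trace: SHUT -r-> HALT -p-> READ -r-> READ -q-> READ -r-> READ -r-> READ -r-> READ -p-> READ -q-> READ -r-> READ  → end READ, accepted
w5: Trace: SHUT -q-> SHUT -p-> SYNC -q-> SYNC -q-> SYNC -q-> SYNC -q-> SYNC -p-> SHUT -r-> HALT -q-> SPIN -r-> READ -p-> READ -q-> READ  → end READ, accepted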